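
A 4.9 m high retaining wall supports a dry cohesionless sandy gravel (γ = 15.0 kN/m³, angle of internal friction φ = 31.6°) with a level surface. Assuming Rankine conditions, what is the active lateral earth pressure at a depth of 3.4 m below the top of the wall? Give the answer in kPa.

K_a = (1 − sin φ)/(1 + sin φ) = 0.3123.
σ_h = K_a γ z = 0.3123 × 15.0 × 3.4 = 15.93 kPa.

15.9 kPa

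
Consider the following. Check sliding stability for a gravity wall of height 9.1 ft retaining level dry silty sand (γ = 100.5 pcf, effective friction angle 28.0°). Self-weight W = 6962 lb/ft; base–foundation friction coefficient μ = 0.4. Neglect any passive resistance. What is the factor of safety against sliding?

1.85

K_a = tan²(45° − 28.0°/2) = 0.3610.
P_a = ½K_aγH² = 0.5×0.3610×100.5×9.1² = 1502 lb/ft, acting at H/3 = 3.033 ft above the base.
FS_sliding = μW / P_a = 0.4×6962 / 1502 = 1.854.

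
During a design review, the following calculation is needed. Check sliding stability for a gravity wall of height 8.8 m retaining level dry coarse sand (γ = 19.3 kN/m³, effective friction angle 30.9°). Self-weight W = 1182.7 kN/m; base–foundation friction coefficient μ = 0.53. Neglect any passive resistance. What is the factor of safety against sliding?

2.61

K_a = tan²(45° − 30.9°/2) = 0.3214.
P_a = ½K_aγH² = 0.5×0.3214×19.3×8.8² = 240.2 kN/m, acting at H/3 = 2.933 m above the base.
FS_sliding = μW / P_a = 0.53×1182.7 / 240.2 = 2.610.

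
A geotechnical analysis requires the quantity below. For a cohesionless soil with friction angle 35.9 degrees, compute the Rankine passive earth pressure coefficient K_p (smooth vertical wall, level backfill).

3.84

K_p = (1 + sin φ)/(1 − sin φ) = tan²(45° + 35.9°/2) = 3.835.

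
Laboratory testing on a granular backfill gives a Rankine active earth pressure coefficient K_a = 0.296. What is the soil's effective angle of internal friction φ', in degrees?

32.9°

K_a = tan²(45° − φ/2) ⇒ 45° − φ/2 = arctan(√0.296) = 28.55°.
φ = 2(45° − 28.55°) = 32.90°.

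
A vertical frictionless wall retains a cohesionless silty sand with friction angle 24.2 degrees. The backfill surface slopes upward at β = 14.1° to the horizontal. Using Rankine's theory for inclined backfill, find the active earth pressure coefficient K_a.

K_a = cos β · (cos β − √(cos²β − cos²φ)) / (cos β + √(cos²β − cos²φ)).
cos β = 0.9699, cos φ = 0.9121, √(cos²β − cos²φ) = 0.3297.
K_a = 0.9699 × (0.9699 − 0.3297)/(0.9699 + 0.3297) = 0.4778.

0.478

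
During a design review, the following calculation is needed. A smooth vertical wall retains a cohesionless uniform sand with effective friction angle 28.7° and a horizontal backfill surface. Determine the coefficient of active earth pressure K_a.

K_a = tan²(45° − φ/2) = tan²(30.65°) = 0.3511.

0.351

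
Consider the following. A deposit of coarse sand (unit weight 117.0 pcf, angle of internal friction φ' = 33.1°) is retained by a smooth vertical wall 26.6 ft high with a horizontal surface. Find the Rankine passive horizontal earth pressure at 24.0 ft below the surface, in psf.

K_p = (1 + sin φ)/(1 − sin φ) = 3.406.
σ_h = K_p γ z = 3.406 × 117.0 × 24.0 = 9565 psf.

9560 psf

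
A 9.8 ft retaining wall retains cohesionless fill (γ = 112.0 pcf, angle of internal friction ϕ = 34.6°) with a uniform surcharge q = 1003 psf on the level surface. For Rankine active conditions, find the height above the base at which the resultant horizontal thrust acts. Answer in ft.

4.32 ft

K_a = 0.2756.
Triangular part P₁ = ½K_aγH² = 1482 at H/3 = 3.267 ft; rectangular part P₂ = K_a q H = 2709 at H/2 = 4.900 ft.
ȳ = (P₁·3.267 + P₂·4.900)/(P₁+P₂) = 4.322 ft.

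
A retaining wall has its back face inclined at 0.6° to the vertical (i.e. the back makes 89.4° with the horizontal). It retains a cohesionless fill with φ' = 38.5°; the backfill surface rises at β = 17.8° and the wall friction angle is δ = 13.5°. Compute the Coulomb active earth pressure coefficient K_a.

K_a = sin²(α+φ) / [sin²α · sin(α−δ) · (1 + √{sin(φ+δ)sin(φ−β) / (sin(α−δ)sin(α+β))})²].
With α = 89.4°, φ = 38.5°, δ = 13.5°, β = 17.8°: K_a = 0.2678.

0.268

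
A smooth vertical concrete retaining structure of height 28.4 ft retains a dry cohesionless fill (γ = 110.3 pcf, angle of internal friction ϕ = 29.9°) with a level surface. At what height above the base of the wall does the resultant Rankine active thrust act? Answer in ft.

K_a = 0.3347.
The pressure distribution is triangular, so the resultant acts at H/3 above the base = 28.4/3 = 9.467 ft.

9.47 ft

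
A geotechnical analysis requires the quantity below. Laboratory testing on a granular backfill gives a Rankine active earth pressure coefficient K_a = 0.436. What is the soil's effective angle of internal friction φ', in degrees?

23.1°

K_a = tan²(45° − φ/2) ⇒ 45° − φ/2 = arctan(√0.436) = 33.44°.
φ = 2(45° − 33.44°) = 23.13°.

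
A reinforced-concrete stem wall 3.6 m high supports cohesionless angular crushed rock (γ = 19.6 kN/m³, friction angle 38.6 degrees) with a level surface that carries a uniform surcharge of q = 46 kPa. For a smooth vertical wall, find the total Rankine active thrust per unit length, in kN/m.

K_a = tan²(45° − φ/2) = 0.2316.
Soil triangle: ½ K_a γ H² = 0.5×0.2316×19.6×3.6² = 29.42 kN/m.
Surcharge rectangle: K_a q H = 0.2316×46×3.6 = 38.36 kN/m.
Total = 29.42 + 38.36 = 67.77 kN/m.

67.8 kN/m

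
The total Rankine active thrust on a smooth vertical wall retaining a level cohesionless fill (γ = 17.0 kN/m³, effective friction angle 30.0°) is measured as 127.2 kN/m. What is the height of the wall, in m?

K_a = 0.3333. P_a = ½ K_a γ H² ⇒ H = √(2P_a/(K_a γ)).
H = √(2×127.2/(0.3333×17.0)) = 6.700 m.

6.70 m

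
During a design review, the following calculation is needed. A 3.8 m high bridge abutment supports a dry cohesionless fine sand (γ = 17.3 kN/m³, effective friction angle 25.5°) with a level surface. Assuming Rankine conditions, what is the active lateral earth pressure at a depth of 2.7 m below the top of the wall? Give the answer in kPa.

18.6 kPa

K_a = (1 − sin φ)/(1 + sin φ) = 0.3981.
σ_h = K_a γ z = 0.3981 × 17.3 × 2.7 = 18.60 kPa.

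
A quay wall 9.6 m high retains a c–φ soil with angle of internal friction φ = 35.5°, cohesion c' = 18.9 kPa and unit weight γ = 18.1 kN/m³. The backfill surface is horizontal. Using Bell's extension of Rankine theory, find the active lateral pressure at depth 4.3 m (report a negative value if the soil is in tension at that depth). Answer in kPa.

1.18 kPa

K_a = (1 − sin φ)/(1 + sin φ) = 0.2653.
σ_a = K_a γ z − 2c√K_a = 0.2653×18.1×4.3 − 2×18.9×0.5150 = 1.177 kPa.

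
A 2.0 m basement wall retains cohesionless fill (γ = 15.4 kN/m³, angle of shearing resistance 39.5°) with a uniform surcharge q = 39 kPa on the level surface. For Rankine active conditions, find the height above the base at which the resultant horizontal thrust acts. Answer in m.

0.906 m

K_a = 0.2224.
Triangular part P₁ = ½K_aγH² = 6.851 at H/3 = 0.6667 m; rectangular part P₂ = K_a q H = 17.35 at H/2 = 1.000 m.
ȳ = (P₁·0.6667 + P₂·1.000)/(P₁+P₂) = 0.9056 m.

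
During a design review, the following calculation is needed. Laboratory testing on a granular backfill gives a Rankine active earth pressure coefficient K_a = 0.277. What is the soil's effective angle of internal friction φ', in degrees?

K_a = tan²(45° − φ/2) ⇒ 45° − φ/2 = arctan(√0.277) = 27.76°.
φ = 2(45° − 27.76°) = 34.48°.

34.5°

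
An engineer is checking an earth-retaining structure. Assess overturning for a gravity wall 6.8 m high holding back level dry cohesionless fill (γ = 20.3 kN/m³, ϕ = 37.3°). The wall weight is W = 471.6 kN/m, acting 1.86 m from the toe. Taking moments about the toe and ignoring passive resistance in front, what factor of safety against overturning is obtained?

K_a = tan²(45° − 37.3°/2) = 0.2453.
P_a = ½K_aγH² = 0.5×0.2453×20.3×6.8² = 115.1 kN/m, acting at H/3 = 2.267 m above the base.
Overturning moment M_o = P_a × H/3 = 115.1 × 2.267 = 261.0.
Resisting moment M_r = W × 1.86 = 471.6 × 1.86 = 877.2.
FS_overturning = M_r/M_o = 877.2/261.0 = 3.361.

3.36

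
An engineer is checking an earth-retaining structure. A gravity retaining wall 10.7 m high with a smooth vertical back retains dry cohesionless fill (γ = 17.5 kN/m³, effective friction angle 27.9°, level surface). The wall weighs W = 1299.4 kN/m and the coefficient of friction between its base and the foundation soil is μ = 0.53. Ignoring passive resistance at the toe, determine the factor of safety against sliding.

1.90

K_a = tan²(45° − 27.9°/2) = 0.3625.
P_a = ½K_aγH² = 0.5×0.3625×17.5×10.7² = 363.1 kN/m, acting at H/3 = 3.567 m above the base.
FS_sliding = μW / P_a = 0.53×1299.4 / 363.1 = 1.897.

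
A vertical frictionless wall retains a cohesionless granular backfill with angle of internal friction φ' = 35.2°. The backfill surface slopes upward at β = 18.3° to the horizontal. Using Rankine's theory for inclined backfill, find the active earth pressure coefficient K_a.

K_a = cos β · (cos β − √(cos²β − cos²φ)) / (cos β + √(cos²β − cos²φ)).
cos β = 0.9494, cos φ = 0.8171, √(cos²β − cos²φ) = 0.4834.
K_a = 0.9494 × (0.9494 − 0.4834)/(0.9494 + 0.4834) = 0.3088.

0.309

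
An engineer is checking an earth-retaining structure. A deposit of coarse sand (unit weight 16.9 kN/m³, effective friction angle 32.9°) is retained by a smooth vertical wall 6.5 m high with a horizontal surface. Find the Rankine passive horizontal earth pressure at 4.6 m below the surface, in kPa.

263 kPa

K_p = (1 + sin φ)/(1 − sin φ) = 3.378.
σ_h = K_p γ z = 3.378 × 16.9 × 4.6 = 262.6 kPa.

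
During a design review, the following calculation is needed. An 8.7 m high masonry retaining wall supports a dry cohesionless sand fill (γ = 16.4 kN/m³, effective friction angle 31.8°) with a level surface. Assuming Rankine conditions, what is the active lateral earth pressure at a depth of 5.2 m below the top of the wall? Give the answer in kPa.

K_a = (1 − sin φ)/(1 + sin φ) = 0.3098.
σ_h = K_a γ z = 0.3098 × 16.4 × 5.2 = 26.42 kPa.

26.4 kPa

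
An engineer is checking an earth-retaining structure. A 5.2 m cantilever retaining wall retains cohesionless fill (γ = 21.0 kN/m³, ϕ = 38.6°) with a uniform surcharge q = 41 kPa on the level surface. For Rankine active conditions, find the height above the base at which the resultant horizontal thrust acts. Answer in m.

K_a = 0.2316.
Triangular part P₁ = ½K_aγH² = 65.76 at H/3 = 1.733 m; rectangular part P₂ = K_a q H = 49.38 at H/2 = 2.600 m.
ȳ = (P₁·1.733 + P₂·2.600)/(P₁+P₂) = 2.105 m.

2.11 m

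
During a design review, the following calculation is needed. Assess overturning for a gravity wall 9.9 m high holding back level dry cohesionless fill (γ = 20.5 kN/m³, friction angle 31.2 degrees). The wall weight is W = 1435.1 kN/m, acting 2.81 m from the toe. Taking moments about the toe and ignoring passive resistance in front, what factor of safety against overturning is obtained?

3.83

K_a = tan²(45° − 31.2°/2) = 0.3175.
P_a = ½K_aγH² = 0.5×0.3175×20.5×9.9² = 319.0 kN/m, acting at H/3 = 3.300 m above the base.
Overturning moment M_o = P_a × H/3 = 319.0 × 3.300 = 1053.
Resisting moment M_r = W × 2.81 = 1435.1 × 2.81 = 4033.
FS_overturning = M_r/M_o = 4033/1053 = 3.831.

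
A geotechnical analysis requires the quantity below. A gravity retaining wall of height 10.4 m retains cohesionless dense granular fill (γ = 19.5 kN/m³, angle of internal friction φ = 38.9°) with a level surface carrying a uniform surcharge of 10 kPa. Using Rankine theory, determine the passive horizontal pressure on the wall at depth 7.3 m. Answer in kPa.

K_p = (1 + sin φ)/(1 − sin φ) = 4.376.
σ_v = γz + q = 19.5 × 7.3 + 10 = 152.3 kPa.
σ_h = K_p σ_v = 4.376 × 152.3 = 666.7 kPa.

667 kPa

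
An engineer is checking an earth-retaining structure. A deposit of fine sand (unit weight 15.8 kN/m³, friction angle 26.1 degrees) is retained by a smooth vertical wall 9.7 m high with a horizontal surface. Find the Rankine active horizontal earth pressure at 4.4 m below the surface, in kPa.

27.0 kPa

K_a = (1 − sin φ)/(1 + sin φ) = 0.3889.
σ_h = K_a γ z = 0.3889 × 15.8 × 4.4 = 27.04 kPa.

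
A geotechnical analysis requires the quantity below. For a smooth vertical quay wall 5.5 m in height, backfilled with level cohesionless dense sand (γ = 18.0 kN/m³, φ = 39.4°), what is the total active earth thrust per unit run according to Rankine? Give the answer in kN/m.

K_a = tan²(45° − φ/2) = 0.2234.
P_a = ½ K_a γ H² = 0.5 × 0.2234 × 18.0 × 5.5² = 60.83 kN/m.

60.8 kN/m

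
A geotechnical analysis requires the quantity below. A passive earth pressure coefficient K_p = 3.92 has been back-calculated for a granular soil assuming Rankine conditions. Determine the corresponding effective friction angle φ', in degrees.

K_p = (1+sin φ)/(1−sin φ) ⇒ sin φ = (K_p − 1)/(K_p + 1) = 0.5935.
φ = arcsin(0.5935) = 36.41°.

36.4°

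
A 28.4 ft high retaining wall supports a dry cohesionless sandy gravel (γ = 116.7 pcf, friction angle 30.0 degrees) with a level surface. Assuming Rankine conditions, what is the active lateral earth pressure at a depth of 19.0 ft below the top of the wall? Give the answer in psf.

K_a = (1 − sin φ)/(1 + sin φ) = 0.3333.
σ_h = K_a γ z = 0.3333 × 116.7 × 19.0 = 739.1 psf.

739 psf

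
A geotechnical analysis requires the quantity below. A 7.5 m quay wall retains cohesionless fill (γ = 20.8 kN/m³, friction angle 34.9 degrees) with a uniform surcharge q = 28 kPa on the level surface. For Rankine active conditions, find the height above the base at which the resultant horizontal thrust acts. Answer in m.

2.83 m

K_a = 0.2721.
Triangular part P₁ = ½K_aγH² = 159.2 at H/3 = 2.500 m; rectangular part P₂ = K_a q H = 57.15 at H/2 = 3.750 m.
ȳ = (P₁·2.500 + P₂·3.750)/(P₁+P₂) = 2.830 m.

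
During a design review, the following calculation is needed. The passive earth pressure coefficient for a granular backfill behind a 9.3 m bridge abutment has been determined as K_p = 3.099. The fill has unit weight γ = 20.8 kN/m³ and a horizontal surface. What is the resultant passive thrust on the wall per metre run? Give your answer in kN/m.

P = ½ K_p γ H² = 0.5 × 3.099 × 20.8 × 9.3² = 2788 kN/m.

2790 kN/m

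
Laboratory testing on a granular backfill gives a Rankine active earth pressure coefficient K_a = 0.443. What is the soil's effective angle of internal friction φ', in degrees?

K_a = tan²(45° − φ/2) ⇒ 45° − φ/2 = arctan(√0.443) = 33.65°.
φ = 2(45° − 33.65°) = 22.71°.

22.7°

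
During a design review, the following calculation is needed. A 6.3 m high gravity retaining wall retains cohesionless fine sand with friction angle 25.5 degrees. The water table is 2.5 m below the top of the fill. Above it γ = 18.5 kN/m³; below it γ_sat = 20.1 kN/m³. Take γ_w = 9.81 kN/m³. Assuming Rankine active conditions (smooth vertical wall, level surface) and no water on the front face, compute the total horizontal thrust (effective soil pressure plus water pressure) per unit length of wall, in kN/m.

193 kN/m

K_a = tan²(45° − φ/2) = 0.3981.
γ' = 20.1 − 9.81 = 10.29 kN/m³. Depth below WT = 3.8 m.
σ'_h at WT = K_a γ d_w = 18.41 kPa; at base = 18.41 + K_a γ' × 3.8 = 33.98 kPa.
P₁ (0–2.5 m) = ½×18.41×2.5 = 23.02. P₂ (2.5–6.3 m) = ½(18.41+33.98)×3.8 = 99.54.
P_w = ½ γ_w h₂² = 0.5×9.81×3.8² = 70.83. Total = 23.02+99.54+70.83 = 193.4 kN/m.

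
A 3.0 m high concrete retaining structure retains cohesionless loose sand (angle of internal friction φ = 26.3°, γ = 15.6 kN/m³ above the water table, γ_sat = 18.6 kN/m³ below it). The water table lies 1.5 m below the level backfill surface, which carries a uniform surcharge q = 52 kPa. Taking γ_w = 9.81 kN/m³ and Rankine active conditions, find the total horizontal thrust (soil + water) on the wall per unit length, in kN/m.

95.4 kN/m

K_a = tan²(45° − φ/2) = 0.3859.
γ' = 18.6 − 9.81 = 8.790 kN/m³. h₂ = H − d_w = 1.5 m.
σ'_h: at surface K_a·q = 20.07; at WT K_a(q+γd_w) = 29.10; at base K_a(q+γd_w+γ'h₂) = 34.19 kPa.
P₁ = ½(20.07+29.10)×1.5 = 36.88; P₂ = ½(29.10+34.19)×1.5 = 47.47; P_w = ½γ_w h₂² = 11.04.
Total = 36.88+47.47+11.04 = 95.38 kN/m.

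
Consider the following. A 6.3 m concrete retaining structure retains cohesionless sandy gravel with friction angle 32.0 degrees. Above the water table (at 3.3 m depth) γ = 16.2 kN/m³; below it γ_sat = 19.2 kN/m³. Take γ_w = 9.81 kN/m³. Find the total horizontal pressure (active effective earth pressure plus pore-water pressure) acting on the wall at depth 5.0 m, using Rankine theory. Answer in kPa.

K_a = (1 − sin φ)/(1 + sin φ) = 0.3073.
γ' = 19.2 − 9.81 = 9.390 kN/m³.
Effective vertical stress at 5.0 m: σ'_v = 16.2×3.3 + 9.390×1.70 = 69.42 kPa.
σ'_h = K_a σ'_v = 0.3073 × 69.42 = 21.33 kPa; u = γ_w × 1.70 = 16.68 kPa.
Total σ_h = 21.33 + 16.68 = 38.01 kPa.

38.0 kPa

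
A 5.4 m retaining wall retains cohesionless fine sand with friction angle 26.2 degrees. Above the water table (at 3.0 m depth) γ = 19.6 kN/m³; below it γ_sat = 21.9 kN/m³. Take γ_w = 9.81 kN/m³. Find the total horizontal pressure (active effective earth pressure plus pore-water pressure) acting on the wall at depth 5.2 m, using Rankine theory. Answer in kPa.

54.7 kPa

K_a = (1 − sin φ)/(1 + sin φ) = 0.3874.
γ' = 21.9 − 9.81 = 12.09 kN/m³.
Effective vertical stress at 5.2 m: σ'_v = 19.6×3.0 + 12.09×2.20 = 85.40 kPa.
σ'_h = K_a σ'_v = 0.3874 × 85.40 = 33.09 kPa; u = γ_w × 2.20 = 21.58 kPa.
Total σ_h = 33.09 + 21.58 = 54.67 kPa.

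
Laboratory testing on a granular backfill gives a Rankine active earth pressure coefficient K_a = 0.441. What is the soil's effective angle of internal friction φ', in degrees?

K_a = tan²(45° − φ/2) ⇒ 45° − φ/2 = arctan(√0.441) = 33.59°.
φ = 2(45° − 33.59°) = 22.83°.

22.8°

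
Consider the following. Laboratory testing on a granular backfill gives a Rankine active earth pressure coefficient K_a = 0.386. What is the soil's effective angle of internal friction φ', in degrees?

26.3°

K_a = tan²(45° − φ/2) ⇒ 45° − φ/2 = arctan(√0.386) = 31.85°.
φ = 2(45° − 31.85°) = 26.30°.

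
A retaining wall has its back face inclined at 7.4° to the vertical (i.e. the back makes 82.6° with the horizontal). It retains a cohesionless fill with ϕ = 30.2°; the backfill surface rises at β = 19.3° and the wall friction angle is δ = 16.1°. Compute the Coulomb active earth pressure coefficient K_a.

0.487

K_a = sin²(α+φ) / [sin²α · sin(α−δ) · (1 + √{sin(φ+δ)sin(φ−β) / (sin(α−δ)sin(α+β))})²].
With α = 82.6°, φ = 30.2°, δ = 16.1°, β = 19.3°: K_a = 0.4875.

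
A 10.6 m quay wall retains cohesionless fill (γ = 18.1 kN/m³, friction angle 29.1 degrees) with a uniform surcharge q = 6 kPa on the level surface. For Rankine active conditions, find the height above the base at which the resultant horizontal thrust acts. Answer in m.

K_a = 0.3456.
Triangular part P₁ = ½K_aγH² = 351.4 at H/3 = 3.533 m; rectangular part P₂ = K_a q H = 21.98 at H/2 = 5.300 m.
ȳ = (P₁·3.533 + P₂·5.300)/(P₁+P₂) = 3.637 m.

3.64 m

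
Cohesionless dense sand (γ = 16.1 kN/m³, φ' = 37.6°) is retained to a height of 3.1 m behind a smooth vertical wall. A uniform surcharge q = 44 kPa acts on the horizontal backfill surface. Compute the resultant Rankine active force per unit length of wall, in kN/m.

K_a = tan²(45° − φ/2) = 0.2421.
Soil triangle: ½ K_a γ H² = 0.5×0.2421×16.1×3.1² = 18.73 kN/m.
Surcharge rectangle: K_a q H = 0.2421×44×3.1 = 33.03 kN/m.
Total = 18.73 + 33.03 = 51.76 kN/m.

51.8 kN/m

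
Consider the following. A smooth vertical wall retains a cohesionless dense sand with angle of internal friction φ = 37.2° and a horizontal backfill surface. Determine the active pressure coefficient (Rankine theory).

0.246

K_a = (1 − sin φ)/(1 + sin φ) = (1 − sin 37.2°)/(1 + sin 37.2°) = 0.2464.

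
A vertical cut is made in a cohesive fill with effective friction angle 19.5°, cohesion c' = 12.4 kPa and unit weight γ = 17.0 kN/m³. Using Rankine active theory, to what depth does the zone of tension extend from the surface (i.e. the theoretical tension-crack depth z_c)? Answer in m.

2.06 m

K_a = tan²(45° − 19.5°/2) = 0.4995; √K_a = 0.7067.
The active pressure is zero where K_a γ z = 2c√K_a, so z_c = 2c/(γ√K_a) = 2×12.4/(17.0×0.7067) = 2.064 m.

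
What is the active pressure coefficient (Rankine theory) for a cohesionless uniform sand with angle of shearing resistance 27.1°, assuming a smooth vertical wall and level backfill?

K_a = (1 − sin φ)/(1 + sin φ) = (1 − sin 27.1°)/(1 + sin 27.1°) = 0.3741.

0.374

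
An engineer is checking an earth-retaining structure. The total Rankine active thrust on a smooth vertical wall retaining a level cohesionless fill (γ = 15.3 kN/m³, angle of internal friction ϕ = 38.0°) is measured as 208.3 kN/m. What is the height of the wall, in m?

10.7 m

K_a = 0.2379. P_a = ½ K_a γ H² ⇒ H = √(2P_a/(K_a γ)).
H = √(2×208.3/(0.2379×15.3)) = 10.70 m.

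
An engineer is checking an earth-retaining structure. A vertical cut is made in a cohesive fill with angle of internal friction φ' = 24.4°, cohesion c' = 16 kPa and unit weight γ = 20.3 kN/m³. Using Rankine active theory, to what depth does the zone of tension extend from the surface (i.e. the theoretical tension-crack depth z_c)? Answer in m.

K_a = tan²(45° − 24.4°/2) = 0.4153; √K_a = 0.6445.
The active pressure is zero where K_a γ z = 2c√K_a, so z_c = 2c/(γ√K_a) = 2×16/(20.3×0.6445) = 2.446 m.

2.45 m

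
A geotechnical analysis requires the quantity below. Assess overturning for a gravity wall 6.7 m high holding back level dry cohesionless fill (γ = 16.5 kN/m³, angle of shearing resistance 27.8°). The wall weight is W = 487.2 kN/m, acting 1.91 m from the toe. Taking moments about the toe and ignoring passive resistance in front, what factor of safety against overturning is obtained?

K_a = tan²(45° − 27.8°/2) = 0.3639.
P_a = ½K_aγH² = 0.5×0.3639×16.5×6.7² = 134.8 kN/m, acting at H/3 = 2.233 m above the base.
Overturning moment M_o = P_a × H/3 = 134.8 × 2.233 = 301.0.
Resisting moment M_r = W × 1.91 = 487.2 × 1.91 = 930.6.
FS_overturning = M_r/M_o = 930.6/301.0 = 3.092.

3.09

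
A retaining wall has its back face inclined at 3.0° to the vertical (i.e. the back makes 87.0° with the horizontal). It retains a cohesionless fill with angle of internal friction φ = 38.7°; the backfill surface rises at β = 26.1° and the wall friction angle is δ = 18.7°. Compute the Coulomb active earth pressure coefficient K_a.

0.332

K_a = sin²(α+φ) / [sin²α · sin(α−δ) · (1 + √{sin(φ+δ)sin(φ−β) / (sin(α−δ)sin(α+β))})²].
With α = 87.0°, φ = 38.7°, δ = 18.7°, β = 26.1°: K_a = 0.3322.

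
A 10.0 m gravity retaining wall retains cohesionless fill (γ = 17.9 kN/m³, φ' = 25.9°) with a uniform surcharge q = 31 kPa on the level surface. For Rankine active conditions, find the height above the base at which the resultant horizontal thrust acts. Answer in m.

3.76 m

K_a = 0.3920.
Triangular part P₁ = ½K_aγH² = 350.8 at H/3 = 3.333 m; rectangular part P₂ = K_a q H = 121.5 at H/2 = 5.000 m.
ȳ = (P₁·3.333 + P₂·5.000)/(P₁+P₂) = 3.762 m.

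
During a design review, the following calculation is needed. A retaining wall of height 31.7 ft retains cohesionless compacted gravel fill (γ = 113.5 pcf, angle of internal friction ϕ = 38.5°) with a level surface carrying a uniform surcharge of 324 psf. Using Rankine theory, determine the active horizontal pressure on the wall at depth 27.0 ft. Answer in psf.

K_a = (1 − sin φ)/(1 + sin φ) = 0.2327.
σ_v = γz + q = 113.5 × 27.0 + 324 = 3388 psf.
σ_h = K_a σ_v = 0.2327 × 3388 = 788.3 psf.

788 psf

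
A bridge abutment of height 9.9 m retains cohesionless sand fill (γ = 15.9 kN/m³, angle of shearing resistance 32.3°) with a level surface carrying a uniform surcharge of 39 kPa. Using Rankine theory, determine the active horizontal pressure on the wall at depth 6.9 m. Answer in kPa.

K_a = (1 − sin φ)/(1 + sin φ) = 0.3035.
σ_v = γz + q = 15.9 × 6.9 + 39 = 148.7 kPa.
σ_h = K_a σ_v = 0.3035 × 148.7 = 45.13 kPa.

45.1 kPa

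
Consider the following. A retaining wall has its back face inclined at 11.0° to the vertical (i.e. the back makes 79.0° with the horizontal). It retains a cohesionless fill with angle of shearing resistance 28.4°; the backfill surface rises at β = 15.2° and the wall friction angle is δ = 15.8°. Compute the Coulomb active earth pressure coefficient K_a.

0.523

K_a = sin²(α+φ) / [sin²α · sin(α−δ) · (1 + √{sin(φ+δ)sin(φ−β) / (sin(α−δ)sin(α+β))})²].
With α = 79.0°, φ = 28.4°, δ = 15.8°, β = 15.2°: K_a = 0.5229.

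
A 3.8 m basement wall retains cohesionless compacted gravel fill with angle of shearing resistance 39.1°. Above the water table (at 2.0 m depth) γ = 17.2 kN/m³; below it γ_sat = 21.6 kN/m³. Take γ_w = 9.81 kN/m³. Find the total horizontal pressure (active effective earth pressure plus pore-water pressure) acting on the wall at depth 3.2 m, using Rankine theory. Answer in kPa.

K_a = (1 − sin φ)/(1 + sin φ) = 0.2265.
γ' = 21.6 − 9.81 = 11.79 kN/m³.
Effective vertical stress at 3.2 m: σ'_v = 17.2×2.0 + 11.79×1.20 = 48.55 kPa.
σ'_h = K_a σ'_v = 0.2265 × 48.55 = 11.00 kPa; u = γ_w × 1.20 = 11.77 kPa.
Total σ_h = 11.00 + 11.77 = 22.77 kPa.

22.8 kPa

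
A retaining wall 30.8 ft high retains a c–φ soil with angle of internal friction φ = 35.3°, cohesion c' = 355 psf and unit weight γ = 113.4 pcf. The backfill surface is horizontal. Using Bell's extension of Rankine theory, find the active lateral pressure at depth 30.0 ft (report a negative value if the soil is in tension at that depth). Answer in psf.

543 psf

K_a = (1 − sin φ)/(1 + sin φ) = 0.2675.
σ_a = K_a γ z − 2c√K_a = 0.2675×113.4×30.0 − 2×355×0.5172 = 542.9 psf.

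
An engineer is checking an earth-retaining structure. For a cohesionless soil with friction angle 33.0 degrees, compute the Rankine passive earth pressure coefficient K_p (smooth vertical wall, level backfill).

3.39

K_p = (1 + sin φ)/(1 − sin φ) = tan²(45° + 33.0°/2) = 3.392.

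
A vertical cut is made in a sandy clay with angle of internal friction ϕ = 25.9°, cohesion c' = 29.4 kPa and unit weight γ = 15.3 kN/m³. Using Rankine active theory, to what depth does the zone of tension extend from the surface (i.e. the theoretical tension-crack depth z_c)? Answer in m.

K_a = tan²(45° − 25.9°/2) = 0.3920; √K_a = 0.6261.
The active pressure is zero where K_a γ z = 2c√K_a, so z_c = 2c/(γ√K_a) = 2×29.4/(15.3×0.6261) = 6.138 m.

6.14 m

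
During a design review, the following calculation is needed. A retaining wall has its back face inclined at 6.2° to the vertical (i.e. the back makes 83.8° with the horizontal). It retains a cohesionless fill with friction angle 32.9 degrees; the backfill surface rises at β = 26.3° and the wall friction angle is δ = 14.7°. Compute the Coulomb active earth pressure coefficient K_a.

K_a = sin²(α+φ) / [sin²α · sin(α−δ) · (1 + √{sin(φ+δ)sin(φ−β) / (sin(α−δ)sin(α+β))})²].
With α = 83.8°, φ = 32.9°, δ = 14.7°, β = 26.3°: K_a = 0.5029.

0.503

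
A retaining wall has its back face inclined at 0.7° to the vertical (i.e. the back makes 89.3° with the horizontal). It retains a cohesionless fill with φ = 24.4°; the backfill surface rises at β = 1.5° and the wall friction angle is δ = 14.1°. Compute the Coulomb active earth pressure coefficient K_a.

0.385

K_a = sin²(α+φ) / [sin²α · sin(α−δ) · (1 + √{sin(φ+δ)sin(φ−β) / (sin(α−δ)sin(α+β))})²].
With α = 89.3°, φ = 24.4°, δ = 14.1°, β = 1.5°: K_a = 0.3852.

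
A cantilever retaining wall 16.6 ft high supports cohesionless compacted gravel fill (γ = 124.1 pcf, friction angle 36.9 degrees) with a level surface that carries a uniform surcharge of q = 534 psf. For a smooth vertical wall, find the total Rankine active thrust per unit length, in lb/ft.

K_a = tan²(45° − φ/2) = 0.2497.
Soil triangle: ½ K_a γ H² = 0.5×0.2497×124.1×16.6² = 4269 lb/ft.
Surcharge rectangle: K_a q H = 0.2497×534×16.6 = 2213 lb/ft.
Total = 4269 + 2213 = 6482 lb/ft.

6480 lb/ft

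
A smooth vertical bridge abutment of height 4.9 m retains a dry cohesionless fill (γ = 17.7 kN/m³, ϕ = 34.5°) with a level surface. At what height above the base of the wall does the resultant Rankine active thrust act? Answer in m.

1.63 m

K_a = 0.2768.
The pressure distribution is triangular, so the resultant acts at H/3 above the base = 4.9/3 = 1.633 m.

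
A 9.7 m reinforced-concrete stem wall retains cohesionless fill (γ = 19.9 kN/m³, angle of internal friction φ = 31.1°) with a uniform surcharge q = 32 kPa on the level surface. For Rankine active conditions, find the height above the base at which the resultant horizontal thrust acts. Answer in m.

K_a = 0.3188.
Triangular part P₁ = ½K_aγH² = 298.5 at H/3 = 3.233 m; rectangular part P₂ = K_a q H = 98.95 at H/2 = 4.850 m.
ȳ = (P₁·3.233 + P₂·4.850)/(P₁+P₂) = 3.636 m.

3.64 m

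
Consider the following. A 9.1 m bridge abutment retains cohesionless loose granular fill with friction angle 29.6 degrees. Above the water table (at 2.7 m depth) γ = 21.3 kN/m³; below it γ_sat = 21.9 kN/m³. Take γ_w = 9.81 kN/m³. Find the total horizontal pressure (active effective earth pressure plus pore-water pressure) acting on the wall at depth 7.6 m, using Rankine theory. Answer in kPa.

K_a = (1 − sin φ)/(1 + sin φ) = 0.3387.
γ' = 21.9 − 9.81 = 12.09 kN/m³.
Effective vertical stress at 7.6 m: σ'_v = 21.3×2.7 + 12.09×4.90 = 116.8 kPa.
σ'_h = K_a σ'_v = 0.3387 × 116.8 = 39.55 kPa; u = γ_w × 4.90 = 48.07 kPa.
Total σ_h = 39.55 + 48.07 = 87.62 kPa.

87.6 kPa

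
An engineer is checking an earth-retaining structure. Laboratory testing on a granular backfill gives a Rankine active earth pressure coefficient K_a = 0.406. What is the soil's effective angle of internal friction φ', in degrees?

25.0°

K_a = tan²(45° − φ/2) ⇒ 45° − φ/2 = arctan(√0.406) = 32.50°.
φ = 2(45° − 32.50°) = 24.99°.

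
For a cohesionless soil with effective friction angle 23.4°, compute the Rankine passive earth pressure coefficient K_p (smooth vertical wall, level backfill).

2.32

K_p = (1 + sin φ)/(1 − sin φ) = tan²(45° + 23.4°/2) = 2.318.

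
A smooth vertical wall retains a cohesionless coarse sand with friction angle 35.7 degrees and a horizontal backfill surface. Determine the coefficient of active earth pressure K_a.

0.263

K_a = (1 − sin φ)/(1 + sin φ) = (1 − sin 35.7°)/(1 + sin 35.7°) = 0.2630.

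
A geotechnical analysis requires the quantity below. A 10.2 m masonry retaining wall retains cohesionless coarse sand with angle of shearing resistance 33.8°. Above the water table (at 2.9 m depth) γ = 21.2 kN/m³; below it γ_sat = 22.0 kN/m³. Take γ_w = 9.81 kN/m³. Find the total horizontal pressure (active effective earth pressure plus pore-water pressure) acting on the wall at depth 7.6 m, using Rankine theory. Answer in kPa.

80.0 kPa

K_a = (1 − sin φ)/(1 + sin φ) = 0.2851.
γ' = 22.0 − 9.81 = 12.19 kN/m³.
Effective vertical stress at 7.6 m: σ'_v = 21.2×2.9 + 12.19×4.70 = 118.8 kPa.
σ'_h = K_a σ'_v = 0.2851 × 118.8 = 33.86 kPa; u = γ_w × 4.70 = 46.11 kPa.
Total σ_h = 33.86 + 46.11 = 79.97 kPa.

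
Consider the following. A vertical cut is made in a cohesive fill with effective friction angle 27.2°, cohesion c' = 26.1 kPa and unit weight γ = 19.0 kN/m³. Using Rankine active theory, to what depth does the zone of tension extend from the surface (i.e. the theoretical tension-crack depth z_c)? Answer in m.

4.50 m

K_a = tan²(45° − 27.2°/2) = 0.3726; √K_a = 0.6104.
The active pressure is zero where K_a γ z = 2c√K_a, so z_c = 2c/(γ√K_a) = 2×26.1/(19.0×0.6104) = 4.501 m.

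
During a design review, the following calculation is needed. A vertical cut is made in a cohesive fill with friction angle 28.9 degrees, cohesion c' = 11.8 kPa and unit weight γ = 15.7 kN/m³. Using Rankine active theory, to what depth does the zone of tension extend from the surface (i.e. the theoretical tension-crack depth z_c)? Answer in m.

K_a = tan²(45° − 28.9°/2) = 0.3484; √K_a = 0.5902.
The active pressure is zero where K_a γ z = 2c√K_a, so z_c = 2c/(γ√K_a) = 2×11.8/(15.7×0.5902) = 2.547 m.

2.55 m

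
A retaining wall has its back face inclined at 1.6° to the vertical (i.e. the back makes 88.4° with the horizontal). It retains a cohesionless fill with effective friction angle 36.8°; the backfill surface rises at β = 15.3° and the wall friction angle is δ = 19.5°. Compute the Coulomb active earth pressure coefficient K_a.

0.287

K_a = sin²(α+φ) / [sin²α · sin(α−δ) · (1 + √{sin(φ+δ)sin(φ−β) / (sin(α−δ)sin(α+β))})²].
With α = 88.4°, φ = 36.8°, δ = 19.5°, β = 15.3°: K_a = 0.2869.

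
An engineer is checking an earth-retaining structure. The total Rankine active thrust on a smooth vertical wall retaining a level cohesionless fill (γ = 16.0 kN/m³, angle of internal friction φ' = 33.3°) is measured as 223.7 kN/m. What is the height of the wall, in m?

9.80 m

K_a = 0.2911. P_a = ½ K_a γ H² ⇒ H = √(2P_a/(K_a γ)).
H = √(2×223.7/(0.2911×16.0)) = 9.800 m.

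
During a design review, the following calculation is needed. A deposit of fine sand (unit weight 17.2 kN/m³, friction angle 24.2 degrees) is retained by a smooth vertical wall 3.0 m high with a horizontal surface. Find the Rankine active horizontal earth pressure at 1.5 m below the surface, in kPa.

10.8 kPa

K_a = (1 − sin φ)/(1 + sin φ) = 0.4185.
σ_h = K_a γ z = 0.4185 × 17.2 × 1.5 = 10.80 kPa.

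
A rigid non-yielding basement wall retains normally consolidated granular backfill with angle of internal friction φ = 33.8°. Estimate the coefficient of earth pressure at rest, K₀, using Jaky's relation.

K₀ = 1 − sin φ' = 1 − sin 33.8° = 0.4437.

0.444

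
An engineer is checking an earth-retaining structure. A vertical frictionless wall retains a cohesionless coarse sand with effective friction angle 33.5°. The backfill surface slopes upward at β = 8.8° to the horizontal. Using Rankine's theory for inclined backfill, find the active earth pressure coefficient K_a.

K_a = cos β · (cos β − √(cos²β − cos²φ)) / (cos β + √(cos²β − cos²φ)).
cos β = 0.9882, cos φ = 0.8339, √(cos²β − cos²φ) = 0.5303.
K_a = 0.9882 × (0.9882 − 0.5303)/(0.9882 + 0.5303) = 0.2980.

0.298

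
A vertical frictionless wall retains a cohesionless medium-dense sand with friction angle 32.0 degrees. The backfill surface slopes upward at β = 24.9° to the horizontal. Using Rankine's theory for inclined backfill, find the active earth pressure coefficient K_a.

0.432

K_a = cos β · (cos β − √(cos²β − cos²φ)) / (cos β + √(cos²β − cos²φ)).
cos β = 0.9070, cos φ = 0.8480, √(cos²β − cos²φ) = 0.3218.
K_a = 0.9070 × (0.9070 − 0.3218)/(0.9070 + 0.3218) = 0.4320.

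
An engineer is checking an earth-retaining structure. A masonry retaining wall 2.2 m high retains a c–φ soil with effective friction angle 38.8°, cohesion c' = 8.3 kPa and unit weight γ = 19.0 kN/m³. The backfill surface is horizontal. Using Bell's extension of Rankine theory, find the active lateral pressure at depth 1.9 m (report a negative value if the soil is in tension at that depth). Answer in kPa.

K_a = (1 − sin φ)/(1 + sin φ) = 0.2296.
σ_a = K_a γ z − 2c√K_a = 0.2296×19.0×1.9 − 2×8.3×0.4791 = 0.3336 kPa.

0.334 kPa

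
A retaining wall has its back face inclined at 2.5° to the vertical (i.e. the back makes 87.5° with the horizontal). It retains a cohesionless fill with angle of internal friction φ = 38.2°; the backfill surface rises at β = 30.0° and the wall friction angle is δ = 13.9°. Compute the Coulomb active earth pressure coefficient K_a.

K_a = sin²(α+φ) / [sin²α · sin(α−δ) · (1 + √{sin(φ+δ)sin(φ−β) / (sin(α−δ)sin(α+β))})²].
With α = 87.5°, φ = 38.2°, δ = 13.9°, β = 30.0°: K_a = 0.3704.

0.370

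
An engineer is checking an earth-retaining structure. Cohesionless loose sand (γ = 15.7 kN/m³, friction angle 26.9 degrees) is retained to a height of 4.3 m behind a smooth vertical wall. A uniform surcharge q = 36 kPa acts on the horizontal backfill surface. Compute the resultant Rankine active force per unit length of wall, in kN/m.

K_a = tan²(45° − φ/2) = 0.3770.
Soil triangle: ½ K_a γ H² = 0.5×0.3770×15.7×4.3² = 54.72 kN/m.
Surcharge rectangle: K_a q H = 0.3770×36×4.3 = 58.36 kN/m.
Total = 54.72 + 58.36 = 113.1 kN/m.

113 kN/m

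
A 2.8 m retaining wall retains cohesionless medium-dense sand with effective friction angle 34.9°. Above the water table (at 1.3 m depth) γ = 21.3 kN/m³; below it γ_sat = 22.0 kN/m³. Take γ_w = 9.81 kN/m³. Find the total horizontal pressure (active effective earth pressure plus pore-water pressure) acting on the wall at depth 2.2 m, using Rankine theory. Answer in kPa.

19.4 kPa

K_a = (1 − sin φ)/(1 + sin φ) = 0.2721.
γ' = 22.0 − 9.81 = 12.19 kN/m³.
Effective vertical stress at 2.2 m: σ'_v = 21.3×1.3 + 12.19×0.900 = 38.66 kPa.
σ'_h = K_a σ'_v = 0.2721 × 38.66 = 10.52 kPa; u = γ_w × 0.900 = 8.829 kPa.
Total σ_h = 10.52 + 8.829 = 19.35 kPa.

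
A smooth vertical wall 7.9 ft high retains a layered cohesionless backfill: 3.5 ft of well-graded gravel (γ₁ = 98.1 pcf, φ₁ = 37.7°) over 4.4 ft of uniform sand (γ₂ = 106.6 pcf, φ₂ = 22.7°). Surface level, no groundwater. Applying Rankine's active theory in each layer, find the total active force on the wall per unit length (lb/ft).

K_a1 = tan²(45°−37.7°/2) = 0.2411; K_a2 = tan²(45°−22.7°/2) = 0.4431.
Layer 1: σ at base = K_a1 γ₁ h₁ = 82.77 psf; P₁ = ½×82.77×3.5 = 144.8.
Layer 2: σ_v at top = γ₁h₁ = 343.3; σ_h top = K_a2×343.3 = 152.1; σ_h base = K_a2×(343.3+106.6×4.4) = 360.0.
P₂ = ½(152.1+360.0)×4.4 = 1127. Total P_a = 144.8+1127 = 1271 lb/ft.

1270 lb/ft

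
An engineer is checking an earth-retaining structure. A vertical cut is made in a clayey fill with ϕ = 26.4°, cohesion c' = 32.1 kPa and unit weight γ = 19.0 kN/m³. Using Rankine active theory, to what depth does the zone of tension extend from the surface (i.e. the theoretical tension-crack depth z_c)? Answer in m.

K_a = tan²(45° − 26.4°/2) = 0.3844; √K_a = 0.6200.
The active pressure is zero where K_a γ z = 2c√K_a, so z_c = 2c/(γ√K_a) = 2×32.1/(19.0×0.6200) = 5.450 m.

5.45 m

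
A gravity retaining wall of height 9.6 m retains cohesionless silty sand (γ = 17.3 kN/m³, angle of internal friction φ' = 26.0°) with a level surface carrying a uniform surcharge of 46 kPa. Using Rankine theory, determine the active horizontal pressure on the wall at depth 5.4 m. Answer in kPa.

54.4 kPa

K_a = (1 − sin φ)/(1 + sin φ) = 0.3905.
σ_v = γz + q = 17.3 × 5.4 + 46 = 139.4 kPa.
σ_h = K_a σ_v = 0.3905 × 139.4 = 54.44 kPa.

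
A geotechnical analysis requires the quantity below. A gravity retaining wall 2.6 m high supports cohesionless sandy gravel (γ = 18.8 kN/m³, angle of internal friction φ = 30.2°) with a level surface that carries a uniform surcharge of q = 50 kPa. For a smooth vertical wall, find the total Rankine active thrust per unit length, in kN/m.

64.0 kN/m

K_a = tan²(45° − φ/2) = 0.3307.
Soil triangle: ½ K_a γ H² = 0.5×0.3307×18.8×2.6² = 21.01 kN/m.
Surcharge rectangle: K_a q H = 0.3307×50×2.6 = 42.99 kN/m.
Total = 21.01 + 42.99 = 64.00 kN/m.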